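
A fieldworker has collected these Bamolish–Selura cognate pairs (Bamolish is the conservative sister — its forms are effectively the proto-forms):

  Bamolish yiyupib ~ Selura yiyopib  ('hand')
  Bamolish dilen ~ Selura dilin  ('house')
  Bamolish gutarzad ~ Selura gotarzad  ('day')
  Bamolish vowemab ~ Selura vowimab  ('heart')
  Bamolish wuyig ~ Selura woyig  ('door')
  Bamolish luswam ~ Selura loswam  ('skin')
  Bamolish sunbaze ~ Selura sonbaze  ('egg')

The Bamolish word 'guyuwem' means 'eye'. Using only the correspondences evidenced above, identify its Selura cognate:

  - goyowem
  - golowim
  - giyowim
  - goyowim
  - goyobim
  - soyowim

gutarzad ~ gotarzad, wuyig ~ woyig — Bamolish u corresponds to Selura o after a consonant, before a consonant other than r, m, n, p, b, f, v.
vowemab ~ vowimab — Bamolish e corresponds to Selura i after a consonant, before a nasal.
Applying these to Bamolish 'guyuwem':
  guyuwem → goyuwem   (u→o after a consonant, before a consonant other than r, m, n, p, b, f, v)
  goyuwem → goyowem   (u→o after a consonant, before a consonant other than r, m, n, p, b, f, v)
  goyowem → goyowim   (e→i after a consonant, before a nasal)
So the Selura cognate is 'goyowim'.

goyowim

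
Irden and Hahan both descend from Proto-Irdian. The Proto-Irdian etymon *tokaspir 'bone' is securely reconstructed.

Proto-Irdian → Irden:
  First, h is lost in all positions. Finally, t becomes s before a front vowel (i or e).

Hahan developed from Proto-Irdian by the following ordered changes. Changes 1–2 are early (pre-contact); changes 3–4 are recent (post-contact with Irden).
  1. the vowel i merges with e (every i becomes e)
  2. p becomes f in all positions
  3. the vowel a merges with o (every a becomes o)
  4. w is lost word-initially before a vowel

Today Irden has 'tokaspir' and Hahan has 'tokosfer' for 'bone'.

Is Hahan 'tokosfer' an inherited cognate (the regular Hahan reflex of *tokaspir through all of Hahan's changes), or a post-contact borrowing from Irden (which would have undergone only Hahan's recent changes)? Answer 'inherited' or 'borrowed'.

If inherited, *tokaspir would pass through all of Hahan's changes:
Hahan: start from *tokaspir.
  rule 1 (vowel merger): tokaspir → tokasper
  rule 2 (unconditioned shift): tokasper → tokasfer
  rule 3 (vowel merger): tokasfer → tokosfer
  rule 4: no change — tokosfer
  ⇒ Hahan tokosfer
If borrowed from Irden 'tokaspir' after the early changes, it would undergo only the recent ones:
  rule 3 (vowel merger): tokaspir → tokospir
  rule 4 (glide loss): no change (tokospir)
  ⇒ as a loan: tokospir
Hahan 'tokosfer' matches the inherited outcome exactly, so it is an inherited cognate, not a loan.

inherited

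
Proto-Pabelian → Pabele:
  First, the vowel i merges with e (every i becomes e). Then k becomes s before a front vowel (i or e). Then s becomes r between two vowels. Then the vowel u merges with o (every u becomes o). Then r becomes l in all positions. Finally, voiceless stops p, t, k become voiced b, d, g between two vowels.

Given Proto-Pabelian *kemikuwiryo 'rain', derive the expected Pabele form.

Pabele: start from *kemikuwiryo.
  rule 1 (vowel merger): kemikuwiryo → kemekuweryo
  rule 2 (palatalisation): kemekuweryo → semekuweryo
  rule 3: no change — semekuweryo
  rule 4 (vowel merger): semekuweryo → semekoweryo
  rule 5 (unconditioned shift): semekoweryo → semekowelyo
  rule 6 (intervocalic voicing): semekowelyo → semegowelyo
  ⇒ Pabele semegowelyo

semegowelyo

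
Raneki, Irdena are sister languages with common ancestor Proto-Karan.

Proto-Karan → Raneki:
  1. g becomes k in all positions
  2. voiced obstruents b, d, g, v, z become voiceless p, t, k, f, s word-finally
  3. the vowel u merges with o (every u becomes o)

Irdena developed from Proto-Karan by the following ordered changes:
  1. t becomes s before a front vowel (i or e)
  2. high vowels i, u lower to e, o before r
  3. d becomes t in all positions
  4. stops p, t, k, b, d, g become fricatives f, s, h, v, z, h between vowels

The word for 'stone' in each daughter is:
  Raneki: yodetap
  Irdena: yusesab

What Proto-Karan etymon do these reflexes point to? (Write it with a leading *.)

Position 2: Raneki has o, Irdena has u. Irdena preserves u here (none of its changes turn any other segment into u), so the proto-segment is *u.
Position 3: Raneki has d, Irdena has s. Raneki preserves d here (none of its changes turn any other segment into d), so the proto-segment is *d.
Verify the candidate proto-form against each daughter:
Raneki: *yudetab > yudetap > yodetap  (by final devoicing, vowel merger)
Irdena: *yudetab > yutetab > yusesab  (by unconditioned shift, intervocalic lenition)
*yudetab is the unique common source.

*yudetab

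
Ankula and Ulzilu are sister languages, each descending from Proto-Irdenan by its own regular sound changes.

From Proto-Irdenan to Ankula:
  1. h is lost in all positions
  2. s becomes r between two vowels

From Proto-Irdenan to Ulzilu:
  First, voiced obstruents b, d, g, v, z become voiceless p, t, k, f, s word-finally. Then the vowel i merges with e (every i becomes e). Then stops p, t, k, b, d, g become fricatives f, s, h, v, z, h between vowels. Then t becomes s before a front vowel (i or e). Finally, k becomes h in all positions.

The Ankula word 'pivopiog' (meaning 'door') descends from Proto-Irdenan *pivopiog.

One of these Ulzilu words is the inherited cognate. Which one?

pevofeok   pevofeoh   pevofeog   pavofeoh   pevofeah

pevofeoh

Ulzilu: start from *pivopiog.
  rule 1 (final devoicing): pivopiog → pivopiok
  rule 2 (vowel merger): pivopiok → pevopeok
  rule 3 (intervocalic lenition): pevopeok → pevofeok
  rule 4: no change — pevofeok
  rule 5 (unconditioned shift): pevofeok → pevofeoh
  ⇒ Ulzilu pevofeoh
Only 'pevofeoh' matches the regular Ulzilu development of *pivopiog.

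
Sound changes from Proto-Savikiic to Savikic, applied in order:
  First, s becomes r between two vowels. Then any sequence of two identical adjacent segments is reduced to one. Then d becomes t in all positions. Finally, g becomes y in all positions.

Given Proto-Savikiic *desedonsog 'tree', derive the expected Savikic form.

Savikic: start from *desedonsog.
  rule 1 (rhotacism): desedonsog → deredonsog
  rule 2: no change — deredonsog
  rule 3 (unconditioned shift): deredonsog → teretonsog
  rule 4 (unconditioned shift): teretonsog → teretonsoy
  ⇒ Savikic teretonsoy

teretonsoy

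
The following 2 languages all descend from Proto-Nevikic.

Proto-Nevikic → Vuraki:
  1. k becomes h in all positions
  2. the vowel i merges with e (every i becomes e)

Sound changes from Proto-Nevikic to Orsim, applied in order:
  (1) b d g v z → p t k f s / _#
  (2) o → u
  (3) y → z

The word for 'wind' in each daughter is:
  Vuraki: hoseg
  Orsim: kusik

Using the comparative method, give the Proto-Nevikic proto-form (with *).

Position 1: Vuraki has h, Orsim has k. Taking the neighbouring segments as reconstructed: Vuraki h could go back to *k or *h; Orsim k can only go back to *k — the one source consistent with every daughter is *k.
Position 2: Vuraki has o, Orsim has u. Vuraki preserves o here (none of its changes turn any other segment into o), so the proto-segment is *o.
Position 5: Vuraki has g, Orsim has k. Vuraki preserves g here (none of its changes turn any other segment into g), so the proto-segment is *g.
Verify the candidate proto-form against each daughter:
Vuraki: start from *kosig.
  rule 1 (unconditioned shift): kosig → hosig
  rule 2 (vowel merger): hosig → hoseg
  ⇒ Vuraki hoseg
Orsim: *kosig
  kosig → kosik   [final devoicing]
  kosik → kusik   [vowel merger]
  kusik (rule 3 does not apply)
  giving Orsim kusik.
Only *kosig yields all of Vuraki hoseg, Orsim kusik.

*kosig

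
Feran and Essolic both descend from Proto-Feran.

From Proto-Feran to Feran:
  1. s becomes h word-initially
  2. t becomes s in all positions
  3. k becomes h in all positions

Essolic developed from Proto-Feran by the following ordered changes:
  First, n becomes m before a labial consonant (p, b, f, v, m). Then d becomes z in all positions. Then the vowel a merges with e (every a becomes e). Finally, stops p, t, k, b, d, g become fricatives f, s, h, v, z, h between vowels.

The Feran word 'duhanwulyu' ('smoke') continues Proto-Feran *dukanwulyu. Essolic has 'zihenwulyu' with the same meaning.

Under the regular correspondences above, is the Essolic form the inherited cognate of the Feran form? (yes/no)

no

Derive the expected Essolic reflex of *dukanwulyu:
Essolic: *dukanwulyu > zukanwulyu > zukenwulyu > zuhenwulyu  (by unconditioned shift, vowel merger, intervocalic lenition)
The regular Essolic reflex would be 'zuhenwulyu', but the attested form is 'zihenwulyu'. The correspondence is irregular, so they are not cognates (the Essolic form has a different source).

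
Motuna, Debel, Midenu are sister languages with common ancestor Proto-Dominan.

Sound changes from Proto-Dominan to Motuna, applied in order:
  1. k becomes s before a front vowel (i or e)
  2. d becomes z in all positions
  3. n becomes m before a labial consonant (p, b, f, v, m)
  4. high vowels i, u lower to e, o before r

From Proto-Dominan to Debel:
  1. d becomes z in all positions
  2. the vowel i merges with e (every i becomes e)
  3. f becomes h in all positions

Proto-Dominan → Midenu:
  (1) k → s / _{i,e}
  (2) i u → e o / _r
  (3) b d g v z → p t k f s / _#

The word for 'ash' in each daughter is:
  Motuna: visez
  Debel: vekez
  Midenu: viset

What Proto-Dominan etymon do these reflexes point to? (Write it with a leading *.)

Position 3: Motuna has s, Debel has k, Midenu has s. Debel preserves k here (none of its changes turn any other segment into k), so the proto-segment is *k.
Position 5: Motuna has z, Debel has z, Midenu has t. Taking the neighbouring segments as reconstructed: Motuna z could go back to *d or *z; Debel z could go back to *d or *z; Midenu t could go back to *t or *d — the one source consistent with every daughter is *d.
Continuing position by position gives *viked; check it forward:
Motuna: *viked > vised > visez  (by palatalisation, unconditioned shift)
Debel: *viked > vikez > vekez  (by unconditioned shift, vowel merger)
Midenu: *viked
  viked → vised   [palatalisation]
  vised (rule 2 does not apply)
  vised → viset   [final devoicing]
  giving Midenu viset.
*viked is the unique common source.

*viked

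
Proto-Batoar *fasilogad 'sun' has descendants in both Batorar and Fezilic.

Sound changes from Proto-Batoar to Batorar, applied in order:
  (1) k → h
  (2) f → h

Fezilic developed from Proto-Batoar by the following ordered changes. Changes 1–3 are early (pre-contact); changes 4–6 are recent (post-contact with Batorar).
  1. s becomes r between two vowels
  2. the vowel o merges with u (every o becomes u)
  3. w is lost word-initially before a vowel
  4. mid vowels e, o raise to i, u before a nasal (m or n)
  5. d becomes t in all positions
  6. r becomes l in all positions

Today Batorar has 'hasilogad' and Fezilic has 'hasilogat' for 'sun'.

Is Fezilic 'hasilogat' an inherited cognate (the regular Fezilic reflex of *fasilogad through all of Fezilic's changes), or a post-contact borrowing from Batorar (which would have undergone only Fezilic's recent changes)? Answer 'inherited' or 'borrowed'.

borrowed

If inherited, *fasilogad would pass through all of Fezilic's changes:
Fezilic: *fasilogad
  fasilogad → farilogad   [rhotacism]
  farilogad → farilugad   [vowel merger]
  farilugad (rule 3 does not apply)
  farilugad (rule 4 does not apply)
  farilugad → farilugat   [unconditioned shift]
  farilugat → falilugat   [unconditioned shift]
  giving Fezilic falilugat.
If borrowed from Batorar 'hasilogad' after the early changes, it would undergo only the recent ones:
  rule 4 (pre-nasal raising): no change (hasilogad)
  rule 5 (unconditioned shift): hasilogad → hasilogat
  rule 6 (unconditioned shift): no change (hasilogat)
  ⇒ as a loan: hasilogat
Fezilic 'hasilogat' matches the loan outcome 'hasilogat', not the inherited 'falilugat' — it skipped the early Fezilic changes, so it was borrowed from Batorar.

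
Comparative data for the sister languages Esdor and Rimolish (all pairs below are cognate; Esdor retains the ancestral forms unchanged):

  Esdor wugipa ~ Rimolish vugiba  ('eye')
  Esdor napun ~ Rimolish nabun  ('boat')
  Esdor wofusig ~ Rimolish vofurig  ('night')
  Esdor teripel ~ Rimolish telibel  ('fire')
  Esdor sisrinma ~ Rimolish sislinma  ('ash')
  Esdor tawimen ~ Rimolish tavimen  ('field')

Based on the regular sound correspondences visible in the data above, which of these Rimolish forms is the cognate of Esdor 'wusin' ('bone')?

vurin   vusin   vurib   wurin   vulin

vurin

wugipa ~ vugiba — Esdor w corresponds to Rimolish v word-initially before a back vowel.
wofusig ~ vofurig — Esdor s corresponds to Rimolish r between vowels (before a front vowel).
Applying these to Esdor 'wusin':
  wusin → vusin   (w→v word-initially before a back vowel)
  vusin → vurin   (s→r between vowels (before a front vowel))
So the Rimolish cognate is 'vurin'.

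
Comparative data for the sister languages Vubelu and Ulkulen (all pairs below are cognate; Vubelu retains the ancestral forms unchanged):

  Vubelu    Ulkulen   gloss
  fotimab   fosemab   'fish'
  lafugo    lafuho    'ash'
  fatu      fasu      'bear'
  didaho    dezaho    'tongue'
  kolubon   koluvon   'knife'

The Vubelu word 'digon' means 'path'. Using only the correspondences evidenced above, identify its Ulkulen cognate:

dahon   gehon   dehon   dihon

dehon

didaho ~ dezaho — Vubelu i corresponds to Ulkulen e after a consonant, before a consonant other than r, m, n, p, b, f, v.
lafugo ~ lafuho — Vubelu g corresponds to Ulkulen h between vowels (before a back vowel).
Applying these to Vubelu 'digon':
  digon → degon   (i→e after a consonant, before a consonant other than r, m, n, p, b, f, v)
  degon → dehon   (g→h between vowels (before a back vowel))
So the Ulkulen cognate is 'dehon'.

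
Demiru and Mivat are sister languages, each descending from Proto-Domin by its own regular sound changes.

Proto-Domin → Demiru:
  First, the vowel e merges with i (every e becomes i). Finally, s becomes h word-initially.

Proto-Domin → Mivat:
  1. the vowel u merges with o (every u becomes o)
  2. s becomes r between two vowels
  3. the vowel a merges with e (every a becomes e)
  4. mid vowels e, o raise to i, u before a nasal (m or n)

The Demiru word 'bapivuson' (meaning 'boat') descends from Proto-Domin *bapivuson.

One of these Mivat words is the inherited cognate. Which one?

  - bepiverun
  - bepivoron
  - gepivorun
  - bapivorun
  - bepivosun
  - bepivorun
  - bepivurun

bepivorun

Mivat: start from *bapivuson.
  rule 1 (vowel merger): bapivuson → bapivoson
  rule 2 (rhotacism): bapivoson → bapivoron
  rule 3 (vowel merger): bapivoron → bepivoron
  rule 4 (pre-nasal raising): bepivoron → bepivorun
  ⇒ Mivat bepivorun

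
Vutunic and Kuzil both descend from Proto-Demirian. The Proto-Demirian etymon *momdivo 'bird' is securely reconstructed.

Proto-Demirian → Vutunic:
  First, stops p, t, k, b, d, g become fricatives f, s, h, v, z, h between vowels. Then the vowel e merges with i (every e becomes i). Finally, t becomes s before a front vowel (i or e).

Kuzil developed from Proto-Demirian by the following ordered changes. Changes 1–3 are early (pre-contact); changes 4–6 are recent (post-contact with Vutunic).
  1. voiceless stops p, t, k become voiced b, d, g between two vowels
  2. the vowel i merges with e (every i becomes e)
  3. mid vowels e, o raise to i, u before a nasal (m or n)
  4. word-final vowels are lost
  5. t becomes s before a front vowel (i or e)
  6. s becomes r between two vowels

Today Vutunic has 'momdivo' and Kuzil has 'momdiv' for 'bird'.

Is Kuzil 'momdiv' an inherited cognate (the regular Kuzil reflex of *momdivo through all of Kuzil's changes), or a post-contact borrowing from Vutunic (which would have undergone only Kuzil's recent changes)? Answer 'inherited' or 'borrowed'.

If inherited, *momdivo would pass through all of Kuzil's changes:
Kuzil: start from *momdivo.
  rule 1: no change — momdivo
  rule 2 (vowel merger): momdivo → momdevo
  rule 3 (pre-nasal raising): momdevo → mumdevo
  rule 4 (apocope): mumdevo → mumdev
  rule 5: no change — mumdev
  rule 6: no change — mumdev
  ⇒ Kuzil mumdev
If borrowed from Vutunic 'momdivo' after the early changes, it would undergo only the recent ones:
  rule 4 (apocope): momdivo → momdiv
  rule 5 (palatalisation): no change (momdiv)
  rule 6 (rhotacism): no change (momdiv)
  ⇒ as a loan: momdiv
Kuzil 'momdiv' matches the loan outcome 'momdiv', not the inherited 'mumdev' — it skipped the early Kuzil changes, so it was borrowed from Vutunic.

borrowed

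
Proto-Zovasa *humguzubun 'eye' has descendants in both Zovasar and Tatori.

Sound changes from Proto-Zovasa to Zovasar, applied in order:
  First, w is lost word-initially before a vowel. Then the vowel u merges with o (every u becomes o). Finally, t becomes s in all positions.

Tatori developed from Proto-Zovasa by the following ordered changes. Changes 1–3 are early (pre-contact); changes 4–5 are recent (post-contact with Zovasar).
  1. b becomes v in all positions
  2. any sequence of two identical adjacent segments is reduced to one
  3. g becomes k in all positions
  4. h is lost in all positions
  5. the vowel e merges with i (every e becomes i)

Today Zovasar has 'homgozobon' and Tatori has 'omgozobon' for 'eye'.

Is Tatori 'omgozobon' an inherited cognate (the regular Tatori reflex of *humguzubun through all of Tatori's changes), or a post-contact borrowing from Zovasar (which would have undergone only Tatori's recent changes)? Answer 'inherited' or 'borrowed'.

If inherited, *humguzubun would pass through all of Tatori's changes:
Tatori: *humguzubun > humguzuvun > humkuzuvun > umkuzuvun  (by unconditioned shift, unconditioned shift, h-loss)
If borrowed from Zovasar 'homgozobon' after the early changes, it would undergo only the recent ones:
  rule 4 (h-loss): homgozobon → omgozobon
  rule 5 (vowel merger): no change (omgozobon)
  ⇒ as a loan: omgozobon
Tatori 'omgozobon' matches the loan outcome 'omgozobon', not the inherited 'umkuzuvun' — it skipped the early Tatori changes, so it was borrowed from Zovasar.

borrowed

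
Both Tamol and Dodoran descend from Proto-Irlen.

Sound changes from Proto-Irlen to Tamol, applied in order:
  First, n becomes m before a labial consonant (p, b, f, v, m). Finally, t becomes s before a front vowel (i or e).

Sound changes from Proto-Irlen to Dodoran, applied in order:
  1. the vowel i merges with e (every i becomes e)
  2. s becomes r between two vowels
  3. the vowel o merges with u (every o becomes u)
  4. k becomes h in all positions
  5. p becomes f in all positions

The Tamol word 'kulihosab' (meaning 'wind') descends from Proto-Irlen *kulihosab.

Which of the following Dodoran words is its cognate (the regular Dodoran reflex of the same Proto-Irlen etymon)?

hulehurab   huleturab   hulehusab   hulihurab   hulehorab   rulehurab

hulehurab

Dodoran: start from *kulihosab.
  rule 1 (vowel merger): kulihosab → kulehosab
  rule 2 (rhotacism): kulehosab → kulehorab
  rule 3 (vowel merger): kulehorab → kulehurab
  rule 4 (unconditioned shift): kulehurab → hulehurab
  rule 5: no change — hulehurab
  ⇒ Dodoran hulehurab
Only 'hulehurab' matches the regular Dodoran development of *kulihosab.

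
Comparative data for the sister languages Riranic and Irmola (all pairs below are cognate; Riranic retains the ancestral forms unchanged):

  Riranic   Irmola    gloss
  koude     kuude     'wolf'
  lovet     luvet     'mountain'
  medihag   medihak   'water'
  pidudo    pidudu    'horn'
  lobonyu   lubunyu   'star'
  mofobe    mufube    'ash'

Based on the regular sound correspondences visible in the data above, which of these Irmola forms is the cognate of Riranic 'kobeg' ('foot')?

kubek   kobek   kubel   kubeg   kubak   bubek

kubek

lobonyu ~ lubunyu, mofobe ~ mufube — Riranic o corresponds to Irmola u after a consonant, before a labial obstruent.
medihag ~ medihak — Riranic g corresponds to Irmola k word-finally.
Applying these to Riranic 'kobeg':
  kobeg → kubeg   (o→u after a consonant, before a labial obstruent)
  kubeg → kubek   (g→k word-finally)
So the Irmola cognate is 'kubek'.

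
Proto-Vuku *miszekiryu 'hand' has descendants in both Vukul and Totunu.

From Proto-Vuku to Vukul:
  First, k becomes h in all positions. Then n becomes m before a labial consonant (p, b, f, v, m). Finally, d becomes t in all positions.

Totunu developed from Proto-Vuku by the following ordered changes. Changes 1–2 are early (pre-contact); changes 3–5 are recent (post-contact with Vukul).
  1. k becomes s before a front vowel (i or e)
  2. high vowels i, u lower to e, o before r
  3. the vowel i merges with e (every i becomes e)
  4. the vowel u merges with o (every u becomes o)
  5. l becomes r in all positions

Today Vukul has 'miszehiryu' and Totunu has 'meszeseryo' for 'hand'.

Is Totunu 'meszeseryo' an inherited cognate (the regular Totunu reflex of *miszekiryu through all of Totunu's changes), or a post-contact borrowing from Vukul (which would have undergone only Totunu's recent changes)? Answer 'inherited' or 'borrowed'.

inherited

If inherited, *miszekiryu would pass through all of Totunu's changes:
Totunu: *miszekiryu
  miszekiryu → miszesiryu   [palatalisation]
  miszesiryu → miszeseryu   [pre-rhotic lowering]
  miszeseryu → meszeseryu   [vowel merger]
  meszeseryu → meszeseryo   [vowel merger]
  meszeseryo (rule 5 does not apply)
  giving Totunu meszeseryo.
If borrowed from Vukul 'miszehiryu' after the early changes, it would undergo only the recent ones:
  rule 3 (vowel merger): miszehiryu → meszeheryu
  rule 4 (vowel merger): meszeheryu → meszeheryo
  rule 5 (unconditioned shift): no change (meszeheryo)
  ⇒ as a loan: meszeheryo
Totunu 'meszeseryo' matches the inherited outcome exactly, so it is an inherited cognate, not a loan.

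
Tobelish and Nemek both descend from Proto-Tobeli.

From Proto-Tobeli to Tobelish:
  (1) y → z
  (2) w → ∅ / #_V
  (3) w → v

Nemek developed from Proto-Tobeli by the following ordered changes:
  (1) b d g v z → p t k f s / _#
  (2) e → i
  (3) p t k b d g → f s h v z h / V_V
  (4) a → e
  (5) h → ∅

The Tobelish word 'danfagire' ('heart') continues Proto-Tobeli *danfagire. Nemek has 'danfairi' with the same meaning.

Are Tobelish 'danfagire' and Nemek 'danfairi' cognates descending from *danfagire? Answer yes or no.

no

Derive the expected Nemek reflex of *danfagire:
Nemek: *danfagire > danfagiri > danfahiri > denfehiri > denfeiri  (by vowel merger, intervocalic lenition, vowel merger, h-loss)
The regular Nemek reflex would be 'denfeiri', but the attested form is 'danfairi'. The correspondence is irregular, so they are not cognates (the Nemek form has a different source).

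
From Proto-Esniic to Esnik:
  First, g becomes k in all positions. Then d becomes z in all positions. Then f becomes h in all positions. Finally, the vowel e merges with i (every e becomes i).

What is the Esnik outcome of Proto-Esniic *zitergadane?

Esnik: start from *zitergadane.
  rule 1 (unconditioned shift): zitergadane → ziterkadane
  rule 2 (unconditioned shift): ziterkadane → ziterkazane
  rule 3: no change — ziterkazane
  rule 4 (vowel merger): ziterkazane → zitirkazani
  ⇒ Esnik zitirkazani

zitirkazani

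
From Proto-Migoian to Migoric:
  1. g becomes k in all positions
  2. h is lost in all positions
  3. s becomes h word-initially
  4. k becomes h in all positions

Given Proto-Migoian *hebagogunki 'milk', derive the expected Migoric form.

ebahohunhi

Migoric: *hebagogunki > hebakokunki > ebakokunki > ebahohunhi  (by unconditioned shift, h-loss, unconditioned shift)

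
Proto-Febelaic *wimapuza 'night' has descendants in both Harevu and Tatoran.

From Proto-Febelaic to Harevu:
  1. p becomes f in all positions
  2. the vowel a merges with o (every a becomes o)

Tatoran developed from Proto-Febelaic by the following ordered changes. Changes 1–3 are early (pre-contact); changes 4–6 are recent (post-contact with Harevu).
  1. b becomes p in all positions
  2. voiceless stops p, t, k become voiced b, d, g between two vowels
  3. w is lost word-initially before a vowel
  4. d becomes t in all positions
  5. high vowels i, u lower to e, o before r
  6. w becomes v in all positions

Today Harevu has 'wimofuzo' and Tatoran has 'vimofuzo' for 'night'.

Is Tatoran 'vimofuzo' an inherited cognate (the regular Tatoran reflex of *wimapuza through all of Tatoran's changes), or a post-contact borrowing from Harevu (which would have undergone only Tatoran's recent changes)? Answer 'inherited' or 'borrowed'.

If inherited, *wimapuza would pass through all of Tatoran's changes:
Tatoran: *wimapuza > wimabuza > imabuza  (by intervocalic voicing, glide loss)
If borrowed from Harevu 'wimofuzo' after the early changes, it would undergo only the recent ones:
  rule 4 (unconditioned shift): no change (wimofuzo)
  rule 5 (pre-rhotic lowering): no change (wimofuzo)
  rule 6 (unconditioned shift): wimofuzo → vimofuzo
  ⇒ as a loan: vimofuzo
Tatoran 'vimofuzo' matches the loan outcome 'vimofuzo', not the inherited 'imabuza' — it skipped the early Tatoran changes, so it was borrowed from Harevu.

borrowed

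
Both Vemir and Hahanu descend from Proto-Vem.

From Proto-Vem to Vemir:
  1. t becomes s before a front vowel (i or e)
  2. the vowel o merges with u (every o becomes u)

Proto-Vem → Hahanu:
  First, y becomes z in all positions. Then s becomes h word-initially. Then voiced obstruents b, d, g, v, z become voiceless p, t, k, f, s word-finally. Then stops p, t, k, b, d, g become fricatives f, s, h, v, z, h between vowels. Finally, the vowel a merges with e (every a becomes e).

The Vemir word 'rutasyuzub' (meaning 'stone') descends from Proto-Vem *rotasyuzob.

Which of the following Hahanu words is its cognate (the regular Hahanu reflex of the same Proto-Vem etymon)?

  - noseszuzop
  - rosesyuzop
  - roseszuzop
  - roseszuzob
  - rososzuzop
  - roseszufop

roseszuzop

Hahanu: *rotasyuzob > rotaszuzob > rotaszuzop > rosaszuzop > roseszuzop  (by unconditioned shift, final devoicing, intervocalic lenition, vowel merger)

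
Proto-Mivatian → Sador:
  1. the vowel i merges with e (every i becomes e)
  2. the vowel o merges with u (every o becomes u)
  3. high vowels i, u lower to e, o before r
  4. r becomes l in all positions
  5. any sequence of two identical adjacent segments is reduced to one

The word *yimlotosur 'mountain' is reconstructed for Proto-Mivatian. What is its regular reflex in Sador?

yemlutusol

Sador: *yimlotosur
  yimlotosur → yemlotosur   [vowel merger]
  yemlotosur → yemlutusur   [vowel merger]
  yemlutusur → yemlutusor   [pre-rhotic lowering]
  yemlutusor → yemlutusol   [unconditioned shift]
  yemlutusol (rule 5 does not apply)
  giving Sador yemlutusol.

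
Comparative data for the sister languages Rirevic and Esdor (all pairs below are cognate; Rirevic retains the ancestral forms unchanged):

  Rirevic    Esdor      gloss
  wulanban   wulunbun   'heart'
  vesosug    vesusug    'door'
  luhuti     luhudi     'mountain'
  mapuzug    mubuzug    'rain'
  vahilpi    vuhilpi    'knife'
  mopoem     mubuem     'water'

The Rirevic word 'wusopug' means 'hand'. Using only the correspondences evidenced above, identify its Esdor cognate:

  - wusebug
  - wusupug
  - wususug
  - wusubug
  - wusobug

mopoem ~ mubuem — Rirevic o corresponds to Esdor u after a consonant, before a labial obstruent.
mapuzug ~ mubuzug — Rirevic p corresponds to Esdor b between vowels (before a back vowel).
Applying these to Rirevic 'wusopug':
  wusopug → wusupug   (o→u after a consonant, before a labial obstruent)
  wusupug → wusubug   (p→b between vowels (before a back vowel))
So the Esdor cognate is 'wusubug'.

wusubug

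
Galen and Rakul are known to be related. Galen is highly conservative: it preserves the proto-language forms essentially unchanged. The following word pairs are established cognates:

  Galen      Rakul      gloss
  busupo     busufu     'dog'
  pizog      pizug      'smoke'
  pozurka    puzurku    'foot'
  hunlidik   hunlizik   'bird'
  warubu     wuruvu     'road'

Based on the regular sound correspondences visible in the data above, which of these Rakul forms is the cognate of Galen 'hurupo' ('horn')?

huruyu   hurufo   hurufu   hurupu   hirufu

busupo ~ busufu — Galen p corresponds to Rakul f between vowels (before a back vowel).
busupo ~ busufu — Galen o corresponds to Rakul u word-finally.
Applying these to Galen 'hurupo':
  hurupo → hurufo   (p→f between vowels (before a back vowel))
  hurufo → hurufu   (o→u word-finally)
So the Rakul cognate is 'hurufu'.

hurufu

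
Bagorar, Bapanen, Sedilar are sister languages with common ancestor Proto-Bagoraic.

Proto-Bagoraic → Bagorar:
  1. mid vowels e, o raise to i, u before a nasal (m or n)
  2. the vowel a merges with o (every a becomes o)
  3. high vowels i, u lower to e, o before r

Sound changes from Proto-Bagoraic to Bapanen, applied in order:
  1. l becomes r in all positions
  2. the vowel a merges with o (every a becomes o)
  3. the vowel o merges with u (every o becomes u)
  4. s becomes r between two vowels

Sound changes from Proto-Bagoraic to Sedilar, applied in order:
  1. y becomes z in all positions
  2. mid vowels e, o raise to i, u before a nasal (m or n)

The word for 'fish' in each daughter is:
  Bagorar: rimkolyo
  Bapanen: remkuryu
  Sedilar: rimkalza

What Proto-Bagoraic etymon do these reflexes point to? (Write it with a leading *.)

Position 6: Bagorar has l, Bapanen has r, Sedilar has l. Bagorar preserves l here (none of its changes turn any other segment into l), so the proto-segment is *l.
Position 5: Bagorar has o, Bapanen has u, Sedilar has a. Sedilar preserves a here (none of its changes turn any other segment into a), so the proto-segment is *a.
Position 8: Bagorar has o, Bapanen has u, Sedilar has a. Sedilar preserves a here (none of its changes turn any other segment into a), so the proto-segment is *a.
This points to *remkalya. Verify forward in each daughter:
Bagorar: start from *remkalya.
  rule 1 (pre-nasal raising): remkalya → rimkalya
  rule 2 (vowel merger): rimkalya → rimkolyo
  rule 3: no change — rimkolyo
  ⇒ Bagorar rimkolyo
Bapanen: *remkalya > remkarya > remkoryo > remkuryu  (by unconditioned shift, vowel merger, vowel merger)
Sedilar: *remkalya > remkalza > rimkalza  (by unconditioned shift, pre-nasal raising)
No other proto-form is consistent with every reflex, so the reconstruction is *remkalya.

*remkalya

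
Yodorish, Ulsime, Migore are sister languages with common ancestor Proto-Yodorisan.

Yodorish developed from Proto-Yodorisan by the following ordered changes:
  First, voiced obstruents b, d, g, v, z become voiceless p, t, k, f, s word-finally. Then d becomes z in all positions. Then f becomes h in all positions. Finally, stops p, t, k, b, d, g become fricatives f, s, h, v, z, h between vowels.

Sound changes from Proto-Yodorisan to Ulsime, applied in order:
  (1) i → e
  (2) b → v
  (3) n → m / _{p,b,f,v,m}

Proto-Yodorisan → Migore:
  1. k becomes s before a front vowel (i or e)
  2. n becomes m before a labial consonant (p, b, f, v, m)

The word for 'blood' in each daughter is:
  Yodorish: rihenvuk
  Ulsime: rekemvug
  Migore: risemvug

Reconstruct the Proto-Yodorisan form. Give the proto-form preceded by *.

*rikenvug

Position 5: Yodorish has n, Ulsime has m, Migore has m. Yodorish preserves n here (none of its changes turn any other segment into n), so the proto-segment is *n.
Position 2: Yodorish has i, Ulsime has e, Migore has i. Yodorish preserves i here (none of its changes turn any other segment into i), so the proto-segment is *i.
Position 8: Yodorish has k, Ulsime has g, Migore has g. Ulsime preserves g here (none of its changes turn any other segment into g), so the proto-segment is *g.
Verify the candidate proto-form against each daughter:
Yodorish: start from *rikenvug.
  rule 1 (final devoicing): rikenvug → rikenvuk
  rule 2: no change — rikenvuk
  rule 3: no change — rikenvuk
  rule 4 (intervocalic lenition): rikenvuk → rihenvuk
  ⇒ Yodorish rihenvuk
Ulsime: *rikenvug
  rikenvug → rekenvug   [vowel merger]
  rekenvug (rule 2 does not apply)
  rekenvug → rekemvug   [nasal place assimilation]
  giving Ulsime rekemvug.
Migore: *rikenvug
  rikenvug → risenvug   [palatalisation]
  risenvug → risemvug   [nasal place assimilation]
  giving Migore risemvug.
Only *rikenvug yields all of Yodorish rihenvuk, Ulsime rekemvug, Migore risemvug.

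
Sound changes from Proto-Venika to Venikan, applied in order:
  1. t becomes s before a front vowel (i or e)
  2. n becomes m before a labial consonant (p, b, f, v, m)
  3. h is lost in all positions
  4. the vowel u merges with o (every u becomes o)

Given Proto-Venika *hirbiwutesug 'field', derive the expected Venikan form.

Venikan: *hirbiwutesug
  hirbiwutesug → hirbiwusesug   [palatalisation]
  hirbiwusesug (rule 2 does not apply)
  hirbiwusesug → irbiwusesug   [h-loss]
  irbiwusesug → irbiwosesog   [vowel merger]
  giving Venikan irbiwosesog.

irbiwosesog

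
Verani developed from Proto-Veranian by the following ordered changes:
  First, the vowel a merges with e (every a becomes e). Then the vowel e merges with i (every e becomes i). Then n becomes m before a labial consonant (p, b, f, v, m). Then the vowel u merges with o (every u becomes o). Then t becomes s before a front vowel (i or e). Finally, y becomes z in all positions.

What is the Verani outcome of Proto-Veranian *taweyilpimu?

Verani: *taweyilpimu > teweyilpimu > tiwiyilpimu > tiwiyilpimo > siwiyilpimo > siwizilpimo  (by vowel merger, vowel merger, vowel merger, palatalisation, unconditioned shift)

siwizilpimo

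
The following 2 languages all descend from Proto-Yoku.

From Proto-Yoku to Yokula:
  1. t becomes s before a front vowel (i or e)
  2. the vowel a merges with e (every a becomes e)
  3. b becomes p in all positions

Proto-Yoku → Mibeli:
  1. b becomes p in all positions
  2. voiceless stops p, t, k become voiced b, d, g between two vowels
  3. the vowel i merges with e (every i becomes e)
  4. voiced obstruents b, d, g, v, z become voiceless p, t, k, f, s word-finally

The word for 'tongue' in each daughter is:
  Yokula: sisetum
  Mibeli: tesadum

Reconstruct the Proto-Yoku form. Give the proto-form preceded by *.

Position 2: Yokula has i, Mibeli has e. Yokula preserves i here (none of its changes turn any other segment into i), so the proto-segment is *i.
Position 4: Yokula has e, Mibeli has a. Mibeli preserves a here (none of its changes turn any other segment into a), so the proto-segment is *a.
Position 1: Yokula has s, Mibeli has t. Taking the neighbouring segments as reconstructed: Yokula s could go back to *t or *s; Mibeli t can only go back to *t — the one source consistent with every daughter is *t.
Verify the candidate proto-form against each daughter:
Yokula: *tisatum > sisatum > sisetum  (by palatalisation, vowel merger)
Mibeli: *tisatum > tisadum > tesadum  (by intervocalic voicing, vowel merger)
No other proto-form is consistent with every reflex, so the reconstruction is *tisatum.

*tisatum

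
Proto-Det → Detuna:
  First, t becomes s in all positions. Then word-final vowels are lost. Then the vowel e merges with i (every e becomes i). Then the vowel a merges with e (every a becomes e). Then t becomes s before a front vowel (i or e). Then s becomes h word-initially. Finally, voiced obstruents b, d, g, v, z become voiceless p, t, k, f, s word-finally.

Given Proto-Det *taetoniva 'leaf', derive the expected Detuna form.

Detuna: *taetoniva
  taetoniva → saesoniva   [unconditioned shift]
  saesoniva → saesoniv   [apocope]
  saesoniv → saisoniv   [vowel merger]
  saisoniv → seisoniv   [vowel merger]
  seisoniv (rule 5 does not apply)
  seisoniv → heisoniv   [debuccalisation]
  heisoniv → heisonif   [final devoicing]
  giving Detuna heisonif.

heisonif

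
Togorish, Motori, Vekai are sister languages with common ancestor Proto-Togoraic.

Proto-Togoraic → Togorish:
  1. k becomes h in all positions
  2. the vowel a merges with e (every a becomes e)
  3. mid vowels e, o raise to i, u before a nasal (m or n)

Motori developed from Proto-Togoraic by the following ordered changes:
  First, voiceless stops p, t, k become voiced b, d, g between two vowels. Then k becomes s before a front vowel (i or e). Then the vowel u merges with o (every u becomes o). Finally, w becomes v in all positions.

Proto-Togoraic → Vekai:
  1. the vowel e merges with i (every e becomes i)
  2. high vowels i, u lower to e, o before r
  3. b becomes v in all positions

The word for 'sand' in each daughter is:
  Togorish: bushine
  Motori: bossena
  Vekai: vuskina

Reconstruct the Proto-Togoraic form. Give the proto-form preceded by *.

*buskena

Position 1: Togorish has b, Motori has b, Vekai has v. Togorish preserves b here (none of its changes turn any other segment into b), so the proto-segment is *b.
Position 2: Togorish has u, Motori has o, Vekai has u. Vekai preserves u here (none of its changes turn any other segment into u), so the proto-segment is *u.
Verify the candidate proto-form against each daughter:
Togorish: *buskena
  buskena → bushena   [unconditioned shift]
  bushena → bushene   [vowel merger]
  bushene → bushine   [pre-nasal raising]
  giving Togorish bushine.
Motori: *buskena
  buskena (rule 1 does not apply)
  buskena → bussena   [palatalisation]
  bussena → bossena   [vowel merger]
  bossena (rule 4 does not apply)
  giving Motori bossena.
Vekai: *buskena > buskina > vuskina  (by vowel merger, unconditioned shift)
No other proto-form is consistent with every reflex, so the reconstruction is *buskena.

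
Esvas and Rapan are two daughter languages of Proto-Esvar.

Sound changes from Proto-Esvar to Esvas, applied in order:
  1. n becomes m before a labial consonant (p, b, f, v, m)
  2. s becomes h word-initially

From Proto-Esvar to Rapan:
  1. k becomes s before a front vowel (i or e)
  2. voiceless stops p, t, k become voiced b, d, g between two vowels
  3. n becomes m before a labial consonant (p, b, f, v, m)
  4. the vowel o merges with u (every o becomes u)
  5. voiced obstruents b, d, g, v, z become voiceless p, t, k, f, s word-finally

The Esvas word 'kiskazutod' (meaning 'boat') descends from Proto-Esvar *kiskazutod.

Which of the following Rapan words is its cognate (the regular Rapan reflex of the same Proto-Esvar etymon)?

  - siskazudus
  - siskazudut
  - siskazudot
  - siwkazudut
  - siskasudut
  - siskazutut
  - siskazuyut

Rapan: *kiskazutod
  kiskazutod → siskazutod   [palatalisation]
  siskazutod → siskazudod   [intervocalic voicing]
  siskazudod (rule 3 does not apply)
  siskazudod → siskazudud   [vowel merger]
  siskazudud → siskazudut   [final devoicing]
  giving Rapan siskazudut.
The other candidates each miss or misapply at least one Rapan change.

siskazudut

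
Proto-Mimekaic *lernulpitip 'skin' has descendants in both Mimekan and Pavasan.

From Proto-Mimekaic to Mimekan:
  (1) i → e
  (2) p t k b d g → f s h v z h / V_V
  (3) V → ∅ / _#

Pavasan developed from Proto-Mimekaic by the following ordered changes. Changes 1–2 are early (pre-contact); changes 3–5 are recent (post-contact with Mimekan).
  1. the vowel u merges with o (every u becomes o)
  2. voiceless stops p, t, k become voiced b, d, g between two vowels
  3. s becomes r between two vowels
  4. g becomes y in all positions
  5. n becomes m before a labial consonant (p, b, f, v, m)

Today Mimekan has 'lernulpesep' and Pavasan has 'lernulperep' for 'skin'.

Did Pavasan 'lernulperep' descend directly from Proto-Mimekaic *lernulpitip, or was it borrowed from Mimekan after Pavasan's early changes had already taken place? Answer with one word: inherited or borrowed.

borrowed

If inherited, *lernulpitip would pass through all of Pavasan's changes:
Pavasan: start from *lernulpitip.
  rule 1 (vowel merger): lernulpitip → lernolpitip
  rule 2 (intervocalic voicing): lernolpitip → lernolpidip
  rule 3: no change — lernolpidip
  rule 4: no change — lernolpidip
  rule 5: no change — lernolpidip
  ⇒ Pavasan lernolpidip
If borrowed from Mimekan 'lernulpesep' after the early changes, it would undergo only the recent ones:
  rule 3 (rhotacism): lernulpesep → lernulperep
  rule 4 (unconditioned shift): no change (lernulperep)
  rule 5 (nasal place assimilation): no change (lernulperep)
  ⇒ as a loan: lernulperep
Pavasan 'lernulperep' matches the loan outcome 'lernulperep', not the inherited 'lernolpidip' — it skipped the early Pavasan changes, so it was borrowed from Mimekan.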